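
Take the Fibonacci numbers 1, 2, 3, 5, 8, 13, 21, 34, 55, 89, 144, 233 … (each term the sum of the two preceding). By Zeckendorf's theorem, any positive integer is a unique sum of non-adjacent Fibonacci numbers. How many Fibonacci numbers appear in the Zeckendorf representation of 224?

Greedy algorithm:
take 144 (≤ 224); 224 − 144 = 80
take 55 (≤ 80); 80 − 55 = 25
take 21 (≤ 25); 25 − 21 = 4
take 3 (≤ 4); 4 − 3 = 1
take 1 (≤ 1); 1 − 1 = 0
224 = 144 + 55 + 21 + 3 + 1, which has 5 terms.

5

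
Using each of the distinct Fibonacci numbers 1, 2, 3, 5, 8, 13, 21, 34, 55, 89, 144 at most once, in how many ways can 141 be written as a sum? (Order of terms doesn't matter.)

Each representation comes from the Zeckendorf form by replacing some F_k with F_{k−1} + F_{k−2} where possible.
141 = 89+34+13+5 = 89+34+13+3+2 = 89+34+8+5+3+2 = 89+21+13+8+5+3+2 = 55+34+21+13+8+5+3+2 — 5 representations.

5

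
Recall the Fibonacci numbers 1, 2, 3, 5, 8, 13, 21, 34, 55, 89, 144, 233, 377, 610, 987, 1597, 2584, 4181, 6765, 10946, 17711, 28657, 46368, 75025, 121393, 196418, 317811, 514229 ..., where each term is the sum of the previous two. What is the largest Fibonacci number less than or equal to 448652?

317811 ≤ 448652 < 514229, so the largest Fibonacci number not exceeding 448652 is 317811.

317811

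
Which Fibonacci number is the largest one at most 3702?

2584

2584 ≤ 3702 < 4181, so the largest Fibonacci number not exceeding 3702 is 2584.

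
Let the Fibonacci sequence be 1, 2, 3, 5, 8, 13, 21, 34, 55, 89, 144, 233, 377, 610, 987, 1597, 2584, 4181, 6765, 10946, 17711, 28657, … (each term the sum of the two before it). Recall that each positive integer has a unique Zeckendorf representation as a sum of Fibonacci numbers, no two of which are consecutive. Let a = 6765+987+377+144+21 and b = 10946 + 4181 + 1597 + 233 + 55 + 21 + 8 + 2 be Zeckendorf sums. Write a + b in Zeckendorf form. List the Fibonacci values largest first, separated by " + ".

17711 + 6765 + 610 + 233 + 13 + 5

The two numbers are 8294 and 17043, so their sum is 25337.
take 17711 (≤ 25337); 25337 − 17711 = 7626
take 6765 (≤ 7626); 7626 − 6765 = 861
take 610 (≤ 861); 861 − 610 = 251
take 233 (≤ 251); 251 − 233 = 18
take 13 (≤ 18); 18 − 13 = 5
take 5 (≤ 5); 5 − 5 = 0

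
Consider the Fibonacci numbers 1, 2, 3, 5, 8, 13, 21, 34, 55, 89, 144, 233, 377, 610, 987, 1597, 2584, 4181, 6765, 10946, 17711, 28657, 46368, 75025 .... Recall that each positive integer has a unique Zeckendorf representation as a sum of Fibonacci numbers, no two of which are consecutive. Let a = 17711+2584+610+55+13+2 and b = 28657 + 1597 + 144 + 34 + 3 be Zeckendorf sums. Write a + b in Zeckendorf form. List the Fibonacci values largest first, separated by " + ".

46368 + 4181 + 610 + 233 + 13 + 5

The two numbers are 20975 and 30435, so their sum is 51410.
Greedily peel off the largest Fibonacci term at each step:
take 46368 (≤ 51410); 51410 − 46368 = 5042
take 4181 (≤ 5042); 5042 − 4181 = 861
take 610 (≤ 861); 861 − 610 = 251
take 233 (≤ 251); 251 − 233 = 18
take 13 (≤ 18); 18 − 13 = 5
take 5 (≤ 5); 5 − 5 = 0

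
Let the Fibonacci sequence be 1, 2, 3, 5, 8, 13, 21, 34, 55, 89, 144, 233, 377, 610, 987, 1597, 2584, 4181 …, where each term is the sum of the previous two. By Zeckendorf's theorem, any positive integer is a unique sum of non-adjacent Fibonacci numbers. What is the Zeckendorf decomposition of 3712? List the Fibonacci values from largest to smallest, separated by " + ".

Greedy algorithm:
2584 ≤ 3712 < 4181, so take 2584; remainder 1128
987 ≤ 1128 < 1597, so take 987; remainder 141
89 ≤ 141 < 144, so take 89; remainder 52
34 ≤ 52 < 55, so take 34; remainder 18
13 ≤ 18 < 21, so take 13; remainder 5
5 ≤ 5 < 8, so take 5; remainder 0
So 3712 = 2584 + 987 + 89 + 34 + 13 + 5, with no two terms consecutive in the sequence.

2584 + 987 + 89 + 34 + 13 + 5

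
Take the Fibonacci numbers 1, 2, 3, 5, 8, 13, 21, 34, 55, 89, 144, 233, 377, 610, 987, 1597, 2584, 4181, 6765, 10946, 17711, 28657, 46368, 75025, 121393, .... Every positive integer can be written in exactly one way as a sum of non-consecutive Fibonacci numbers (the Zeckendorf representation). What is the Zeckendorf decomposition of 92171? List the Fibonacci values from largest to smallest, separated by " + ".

75025 + 10946 + 4181 + 1597 + 377 + 34 + 8 + 3

Repeatedly subtract the largest Fibonacci number that fits:
92171 − 75025 = 17146
17146 − 10946 = 6200
6200 − 4181 = 2019
2019 − 1597 = 422
422 − 377 = 45
45 − 34 = 11
11 − 8 = 3
3 − 3 = 0
So 92171 = 75025 + 10946 + 4181 + 1597 + 377 + 34 + 8 + 3, with no two terms consecutive in the sequence.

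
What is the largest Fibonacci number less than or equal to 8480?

6765

6765 ≤ 8480 < 10946, so the largest Fibonacci number not exceeding 8480 is 6765.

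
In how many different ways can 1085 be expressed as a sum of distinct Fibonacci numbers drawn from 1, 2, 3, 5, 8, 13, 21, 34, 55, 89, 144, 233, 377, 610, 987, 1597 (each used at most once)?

18

Starting from the Zeckendorf form and repeatedly splitting a term F_k into F_{k−1} + F_{k−2} (when neither is already used) reaches every representation.
1085 = 987+89+8+1 = 987+89+5+3+1 = 987+55+34+8+1 = … (15 more), for 18 in all.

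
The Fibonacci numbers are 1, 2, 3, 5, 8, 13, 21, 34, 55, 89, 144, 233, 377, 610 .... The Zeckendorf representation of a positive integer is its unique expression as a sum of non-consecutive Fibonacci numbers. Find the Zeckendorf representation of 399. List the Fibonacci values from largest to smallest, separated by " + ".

399 − 377 = 22
22 − 21 = 1
1 − 1 = 0
So 399 = 377 + 21 + 1, with no two terms consecutive in the sequence.

377 + 21 + 1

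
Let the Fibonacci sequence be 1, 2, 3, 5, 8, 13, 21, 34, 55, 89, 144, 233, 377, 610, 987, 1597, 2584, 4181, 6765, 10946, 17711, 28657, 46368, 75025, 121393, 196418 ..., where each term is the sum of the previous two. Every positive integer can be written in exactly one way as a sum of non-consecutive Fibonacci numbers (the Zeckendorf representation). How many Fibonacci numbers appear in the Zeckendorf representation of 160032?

7

160032: greatest Fibonacci not exceeding it is 121393, leaving 38639
38639: greatest Fibonacci not exceeding it is 28657, leaving 9982
9982: greatest Fibonacci not exceeding it is 6765, leaving 3217
3217: greatest Fibonacci not exceeding it is 2584, leaving 633
633: greatest Fibonacci not exceeding it is 610, leaving 23
23: greatest Fibonacci not exceeding it is 21, leaving 2
2: greatest Fibonacci not exceeding it is 2, leaving 0
160032 = 121393 + 28657 + 6765 + 2584 + 610 + 21 + 2, which has 7 terms.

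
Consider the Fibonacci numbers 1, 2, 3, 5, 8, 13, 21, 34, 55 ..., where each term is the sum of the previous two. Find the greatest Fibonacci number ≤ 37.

34

34 ≤ 37 < 55, so the largest Fibonacci number not exceeding 37 is 34.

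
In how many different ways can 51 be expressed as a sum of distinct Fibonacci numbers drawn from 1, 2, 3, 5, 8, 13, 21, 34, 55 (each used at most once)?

3

Starting from the Zeckendorf form and repeatedly splitting a term F_k into F_{k−1} + F_{k−2} (when neither is already used) reaches every representation.
51 = 34+13+3+1 = 34+8+5+3+1 = 21+13+8+5+3+1 — 3 representations.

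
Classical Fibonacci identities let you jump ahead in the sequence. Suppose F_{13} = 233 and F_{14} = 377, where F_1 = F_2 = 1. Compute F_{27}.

By F_{2k+1} = F_k² + F_{k+1}²: F_{27} = 233² + 377² = 54289 + 142129 = 196418.

196418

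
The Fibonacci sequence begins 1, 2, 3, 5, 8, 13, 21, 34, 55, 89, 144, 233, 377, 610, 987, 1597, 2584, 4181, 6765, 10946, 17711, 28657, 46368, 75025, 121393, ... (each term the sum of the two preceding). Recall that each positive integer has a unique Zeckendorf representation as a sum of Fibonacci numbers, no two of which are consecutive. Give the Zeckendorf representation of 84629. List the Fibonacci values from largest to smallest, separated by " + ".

Greedily peel off the largest Fibonacci term at each step:
84629: greatest Fibonacci not exceeding it is 75025, leaving 9604
9604: greatest Fibonacci not exceeding it is 6765, leaving 2839
2839: greatest Fibonacci not exceeding it is 2584, leaving 255
255: greatest Fibonacci not exceeding it is 233, leaving 22
22: greatest Fibonacci not exceeding it is 21, leaving 1
1: greatest Fibonacci not exceeding it is 1, leaving 0
So 84629 = 75025 + 6765 + 2584 + 233 + 21 + 1, with no two terms consecutive in the sequence.

75025 + 6765 + 2584 + 233 + 21 + 1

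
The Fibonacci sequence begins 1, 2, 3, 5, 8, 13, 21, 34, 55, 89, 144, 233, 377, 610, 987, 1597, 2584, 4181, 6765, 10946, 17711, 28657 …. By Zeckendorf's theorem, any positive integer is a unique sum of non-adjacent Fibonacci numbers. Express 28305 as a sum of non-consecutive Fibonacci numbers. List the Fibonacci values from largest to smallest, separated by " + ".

17711 + 6765 + 2584 + 987 + 233 + 21 + 3 + 1

Greedily peel off the largest Fibonacci term at each step:
take 17711 (≤ 28305); 28305 − 17711 = 10594
take 6765 (≤ 10594); 10594 − 6765 = 3829
take 2584 (≤ 3829); 3829 − 2584 = 1245
take 987 (≤ 1245); 1245 − 987 = 258
take 233 (≤ 258); 258 − 233 = 25
take 21 (≤ 25); 25 − 21 = 4
take 3 (≤ 4); 4 − 3 = 1
take 1 (≤ 1); 1 − 1 = 0
So 28305 = 17711 + 6765 + 2584 + 987 + 233 + 21 + 3 + 1, with no two terms consecutive in the sequence.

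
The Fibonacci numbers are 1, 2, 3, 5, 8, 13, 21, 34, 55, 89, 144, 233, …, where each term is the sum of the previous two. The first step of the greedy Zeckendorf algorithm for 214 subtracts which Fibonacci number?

144

144 ≤ 214 < 233, so the largest Fibonacci number not exceeding 214 is 144.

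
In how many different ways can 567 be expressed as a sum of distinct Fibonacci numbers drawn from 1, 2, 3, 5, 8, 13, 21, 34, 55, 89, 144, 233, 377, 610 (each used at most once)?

6

Starting from the Zeckendorf form and repeatedly splitting a term F_k into F_{k−1} + F_{k−2} (when neither is already used) reaches every representation.
567 = 377+144+34+8+3+1 = 377+144+21+13+8+3+1 = 377+89+55+34+8+3+1 = … (3 more), for 6 in all.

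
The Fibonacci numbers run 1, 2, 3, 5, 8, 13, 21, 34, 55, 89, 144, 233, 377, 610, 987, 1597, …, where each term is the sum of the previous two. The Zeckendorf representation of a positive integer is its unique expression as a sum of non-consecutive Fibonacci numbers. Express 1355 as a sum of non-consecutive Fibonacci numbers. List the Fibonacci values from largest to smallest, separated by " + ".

take 987 (≤ 1355); 1355 − 987 = 368
take 233 (≤ 368); 368 − 233 = 135
take 89 (≤ 135); 135 − 89 = 46
take 34 (≤ 46); 46 − 34 = 12
take 8 (≤ 12); 12 − 8 = 4
take 3 (≤ 4); 4 − 3 = 1
take 1 (≤ 1); 1 − 1 = 0
So 1355 = 987 + 233 + 89 + 34 + 8 + 3 + 1, with no two terms consecutive in the sequence.

987 + 233 + 89 + 34 + 8 + 3 + 1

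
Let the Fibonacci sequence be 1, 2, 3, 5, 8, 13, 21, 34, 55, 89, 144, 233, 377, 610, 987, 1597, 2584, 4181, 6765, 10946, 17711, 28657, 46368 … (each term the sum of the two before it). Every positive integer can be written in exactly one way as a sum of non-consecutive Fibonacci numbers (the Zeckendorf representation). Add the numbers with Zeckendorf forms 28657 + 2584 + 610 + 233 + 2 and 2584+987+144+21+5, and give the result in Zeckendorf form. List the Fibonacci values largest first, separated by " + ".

28657 + 6765 + 377 + 21 + 5 + 2

The two numbers are 32086 and 3741, so their sum is 35827.
largest Fibonacci ≤ 35827 is 28657; 35827 − 28657 = 7170
largest Fibonacci ≤ 7170 is 6765; 7170 − 6765 = 405
largest Fibonacci ≤ 405 is 377; 405 − 377 = 28
largest Fibonacci ≤ 28 is 21; 28 − 21 = 7
largest Fibonacci ≤ 7 is 5; 7 − 5 = 2
largest Fibonacci ≤ 2 is 2; 2 − 2 = 0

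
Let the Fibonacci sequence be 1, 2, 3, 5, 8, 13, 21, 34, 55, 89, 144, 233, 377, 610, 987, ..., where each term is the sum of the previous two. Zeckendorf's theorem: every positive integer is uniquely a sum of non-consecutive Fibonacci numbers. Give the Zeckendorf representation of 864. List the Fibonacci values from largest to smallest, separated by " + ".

610 + 233 + 21

largest Fibonacci ≤ 864 is 610; 864 − 610 = 254
largest Fibonacci ≤ 254 is 233; 254 − 233 = 21
largest Fibonacci ≤ 21 is 21; 21 − 21 = 0
So 864 = 610 + 233 + 21, with no two terms consecutive in the sequence.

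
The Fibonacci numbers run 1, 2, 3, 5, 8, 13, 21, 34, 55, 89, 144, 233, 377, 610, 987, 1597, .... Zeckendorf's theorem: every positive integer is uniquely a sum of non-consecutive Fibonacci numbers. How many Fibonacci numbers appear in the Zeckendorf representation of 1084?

Greedily peel off the largest Fibonacci term at each step:
largest Fibonacci ≤ 1084 is 987; 1084 − 987 = 97
largest Fibonacci ≤ 97 is 89; 97 − 89 = 8
largest Fibonacci ≤ 8 is 8; 8 − 8 = 0
1084 = 987 + 89 + 8, which has 3 terms.

3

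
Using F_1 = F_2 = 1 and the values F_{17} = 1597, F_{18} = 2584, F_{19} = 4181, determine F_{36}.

By the addition formula F_{m+n} = F_m F_{n+1} + F_{m−1} F_n with m=18, n=18: F_{36} = 2584·4181 + 1597·2584 = 10803704 + 4126648 = 14930352.

14930352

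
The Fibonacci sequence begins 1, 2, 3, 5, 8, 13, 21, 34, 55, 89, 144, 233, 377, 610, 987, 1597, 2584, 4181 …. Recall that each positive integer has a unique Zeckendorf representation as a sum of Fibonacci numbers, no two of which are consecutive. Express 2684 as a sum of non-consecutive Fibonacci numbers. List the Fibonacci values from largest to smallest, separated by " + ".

Greedy algorithm:
subtract 2584 from 2684: 100 remains
subtract 89 from 100: 11 remains
subtract 8 from 11: 3 remains
subtract 3 from 3: 0 remains
So 2684 = 2584 + 89 + 8 + 3, with no two terms consecutive in the sequence.

2584 + 89 + 8 + 3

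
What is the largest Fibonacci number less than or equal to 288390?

196418

196418 ≤ 288390 < 317811, so the largest Fibonacci number not exceeding 288390 is 196418.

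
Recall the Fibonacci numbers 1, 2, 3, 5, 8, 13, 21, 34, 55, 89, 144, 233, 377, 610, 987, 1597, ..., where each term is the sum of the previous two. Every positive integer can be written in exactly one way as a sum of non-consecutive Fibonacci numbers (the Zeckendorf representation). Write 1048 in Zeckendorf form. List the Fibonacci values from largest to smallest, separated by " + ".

Repeatedly subtract the largest Fibonacci number that fits:
subtract 987 from 1048: 61 remains
subtract 55 from 61: 6 remains
subtract 5 from 6: 1 remains
subtract 1 from 1: 0 remains
So 1048 = 987 + 55 + 5 + 1, with no two terms consecutive in the sequence.

987 + 55 + 5 + 1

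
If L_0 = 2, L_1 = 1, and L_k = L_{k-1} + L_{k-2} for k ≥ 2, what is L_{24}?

103682

Iterating the recurrence up to L_{17} = 3571 and L_{16} = 2207:
L_{18} = L_{17} + L_{16} = 3571 + 2207 = 5778
L_{19} = L_{18} + L_{17} = 5778 + 3571 = 9349
L_{20} = L_{19} + L_{18} = 9349 + 5778 = 15127
L_{21} = L_{20} + L_{19} = 15127 + 9349 = 24476
L_{22} = L_{21} + L_{20} = 24476 + 15127 = 39603
L_{23} = L_{22} + L_{21} = 39603 + 24476 = 64079
L_{24} = L_{23} + L_{22} = 64079 + 39603 = 103682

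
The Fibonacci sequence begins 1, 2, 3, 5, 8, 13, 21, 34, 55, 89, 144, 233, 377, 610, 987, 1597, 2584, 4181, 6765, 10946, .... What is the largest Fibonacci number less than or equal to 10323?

6765 ≤ 10323 < 10946, so the largest Fibonacci number not exceeding 10323 is 6765.

6765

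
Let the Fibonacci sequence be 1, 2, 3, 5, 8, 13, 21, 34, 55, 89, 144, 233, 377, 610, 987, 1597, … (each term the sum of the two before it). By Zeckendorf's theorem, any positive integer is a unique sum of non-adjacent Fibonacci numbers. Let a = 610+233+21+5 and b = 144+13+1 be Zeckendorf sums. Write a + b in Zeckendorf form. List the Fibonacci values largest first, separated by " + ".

987 + 34 + 5 + 1

The two numbers are 869 and 158, so their sum is 1027.
1027 − 987 = 40
40 − 34 = 6
6 − 5 = 1
1 − 1 = 0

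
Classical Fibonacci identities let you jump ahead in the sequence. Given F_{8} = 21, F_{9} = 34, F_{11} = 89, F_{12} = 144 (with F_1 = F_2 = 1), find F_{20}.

6765

By the addition formula F_{m+n} = F_m F_{n+1} + F_{m−1} F_n with m=9, n=11: F_{20} = 34·144 + 21·89 = 4896 + 1869 = 6765.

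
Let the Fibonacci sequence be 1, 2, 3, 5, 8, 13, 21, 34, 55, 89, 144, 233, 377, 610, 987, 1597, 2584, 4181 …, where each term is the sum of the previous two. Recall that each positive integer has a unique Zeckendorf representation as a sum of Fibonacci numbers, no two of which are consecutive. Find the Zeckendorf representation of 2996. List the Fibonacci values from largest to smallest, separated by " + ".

Greedy algorithm:
largest Fibonacci ≤ 2996 is 2584; 2996 − 2584 = 412
largest Fibonacci ≤ 412 is 377; 412 − 377 = 35
largest Fibonacci ≤ 35 is 34; 35 − 34 = 1
largest Fibonacci ≤ 1 is 1; 1 − 1 = 0
So 2996 = 2584 + 377 + 34 + 1, with no two terms consecutive in the sequence.

2584 + 377 + 34 + 1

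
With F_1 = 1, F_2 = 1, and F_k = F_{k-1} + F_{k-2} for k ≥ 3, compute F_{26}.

Iterating the recurrence up to F_{18} = 2584 and F_{17} = 1597:
F_{19} = F_{18} + F_{17} = 2584 + 1597 = 4181
F_{20} = F_{19} + F_{18} = 4181 + 2584 = 6765
F_{21} = F_{20} + F_{19} = 6765 + 4181 = 10946
F_{22} = F_{21} + F_{20} = 10946 + 6765 = 17711
F_{23} = F_{22} + F_{21} = 17711 + 10946 = 28657
F_{24} = F_{23} + F_{22} = 28657 + 17711 = 46368
F_{25} = F_{24} + F_{23} = 46368 + 28657 = 75025
F_{26} = F_{25} + F_{24} = 75025 + 46368 = 121393

121393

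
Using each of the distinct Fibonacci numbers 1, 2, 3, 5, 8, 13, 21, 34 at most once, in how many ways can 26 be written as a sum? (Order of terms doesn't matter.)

4

Each representation comes from the Zeckendorf form by replacing some F_k with F_{k−1} + F_{k−2} where possible.
26 = 21+5 = 21+3+2 = 13+8+5 = 13+8+3+2 — 4 representations.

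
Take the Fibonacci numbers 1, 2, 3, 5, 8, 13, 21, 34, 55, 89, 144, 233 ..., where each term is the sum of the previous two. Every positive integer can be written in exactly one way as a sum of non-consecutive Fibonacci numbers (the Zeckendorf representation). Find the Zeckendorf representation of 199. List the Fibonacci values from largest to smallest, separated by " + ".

144 + 55

Greedy algorithm:
take 144 (≤ 199); 199 − 144 = 55
take 55 (≤ 55); 55 − 55 = 0
So 199 = 144 + 55, with no two terms consecutive in the sequence.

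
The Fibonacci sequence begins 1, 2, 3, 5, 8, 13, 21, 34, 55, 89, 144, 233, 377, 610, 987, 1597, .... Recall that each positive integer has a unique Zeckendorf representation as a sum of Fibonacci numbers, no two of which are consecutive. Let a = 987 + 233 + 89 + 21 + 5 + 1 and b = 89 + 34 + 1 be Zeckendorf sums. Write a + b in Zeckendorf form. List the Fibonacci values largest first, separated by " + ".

987 + 377 + 89 + 5 + 2

The two numbers are 1336 and 124, so their sum is 1460.
Repeatedly subtract the largest Fibonacci number that fits:
take 987 (≤ 1460); 1460 − 987 = 473
take 377 (≤ 473); 473 − 377 = 96
take 89 (≤ 96); 96 − 89 = 7
take 5 (≤ 7); 7 − 5 = 2
take 2 (≤ 2); 2 − 2 = 0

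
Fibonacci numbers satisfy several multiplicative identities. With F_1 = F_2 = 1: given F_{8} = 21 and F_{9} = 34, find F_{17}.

1597

By F_{2k+1} = F_k² + F_{k+1}²: F_{17} = 21² + 34² = 441 + 1156 = 1597.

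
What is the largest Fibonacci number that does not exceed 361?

233

233 ≤ 361 < 377, so the largest Fibonacci number not exceeding 361 is 233.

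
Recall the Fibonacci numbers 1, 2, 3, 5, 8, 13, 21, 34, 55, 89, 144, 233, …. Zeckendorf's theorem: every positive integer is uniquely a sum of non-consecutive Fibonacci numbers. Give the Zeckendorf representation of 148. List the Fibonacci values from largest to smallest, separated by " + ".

Greedy algorithm:
take 144 (≤ 148); 148 − 144 = 4
take 3 (≤ 4); 4 − 3 = 1
take 1 (≤ 1); 1 − 1 = 0
So 148 = 144 + 3 + 1, with no two terms consecutive in the sequence.

144 + 3 + 1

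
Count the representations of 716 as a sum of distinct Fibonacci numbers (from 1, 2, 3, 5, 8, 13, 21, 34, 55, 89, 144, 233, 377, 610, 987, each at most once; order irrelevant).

Each representation comes from the Zeckendorf form by replacing some F_k with F_{k−1} + F_{k−2} where possible.
716 = 610+89+13+3+1 = 610+89+8+5+3+1 = 610+55+34+13+3+1 = 377+233+89+13+3+1 = 610+55+34+8+5+3+1 = … (8 more), for 13 in all.

13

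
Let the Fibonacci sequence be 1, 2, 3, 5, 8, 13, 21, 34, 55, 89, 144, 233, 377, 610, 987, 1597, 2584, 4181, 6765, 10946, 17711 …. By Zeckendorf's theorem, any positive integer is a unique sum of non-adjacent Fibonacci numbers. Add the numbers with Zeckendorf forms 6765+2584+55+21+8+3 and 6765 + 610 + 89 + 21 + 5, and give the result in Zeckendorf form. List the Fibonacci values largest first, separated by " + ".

The two numbers are 9436 and 7490, so their sum is 16926.
Repeatedly subtract the largest Fibonacci number that fits:
10946 ≤ 16926 < 17711, so take 10946; remainder 5980
4181 ≤ 5980 < 6765, so take 4181; remainder 1799
1597 ≤ 1799 < 2584, so take 1597; remainder 202
144 ≤ 202 < 233, so take 144; remainder 58
55 ≤ 58 < 89, so take 55; remainder 3
3 ≤ 3 < 5, so take 3; remainder 0

10946 + 4181 + 1597 + 144 + 55 + 3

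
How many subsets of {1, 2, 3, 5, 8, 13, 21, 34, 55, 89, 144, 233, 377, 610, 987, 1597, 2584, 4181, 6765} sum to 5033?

Each representation comes from the Zeckendorf form by replacing some F_k with F_{k−1} + F_{k−2} where possible.
5033 = 4181+610+233+8+1 = 4181+610+233+5+3+1 = 4181+610+144+89+8+1 = 4181+610+144+89+5+3+1 = … (30 more), for 34 in all.

34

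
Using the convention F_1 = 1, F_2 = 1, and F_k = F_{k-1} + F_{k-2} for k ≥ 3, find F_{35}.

9227465

Iterating the recurrence up to F_{30} = 832040 and F_{29} = 514229:
F_{31} = F_{30} + F_{29} = 832040 + 514229 = 1346269
F_{32} = F_{31} + F_{30} = 1346269 + 832040 = 2178309
F_{33} = F_{32} + F_{31} = 2178309 + 1346269 = 3524578
F_{34} = F_{33} + F_{32} = 3524578 + 2178309 = 5702887
F_{35} = F_{34} + F_{33} = 5702887 + 3524578 = 9227465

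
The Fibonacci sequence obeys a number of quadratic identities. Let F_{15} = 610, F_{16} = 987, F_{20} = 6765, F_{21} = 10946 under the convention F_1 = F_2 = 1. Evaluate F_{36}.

14930352

By the addition formula F_{m+n} = F_m F_{n+1} + F_{m−1} F_n with m=16, n=20: F_{36} = 987·10946 + 610·6765 = 10803702 + 4126650 = 14930352.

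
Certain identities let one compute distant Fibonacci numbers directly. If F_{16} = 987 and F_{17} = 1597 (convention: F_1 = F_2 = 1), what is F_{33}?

By F_{2k+1} = F_k² + F_{k+1}²: F_{33} = 987² + 1597² = 974169 + 2550409 = 3524578.

3524578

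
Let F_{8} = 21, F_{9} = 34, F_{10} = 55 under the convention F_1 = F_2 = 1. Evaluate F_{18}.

2584

By the addition formula F_{m+n} = F_m F_{n+1} + F_{m−1} F_n with m=9, n=9: F_{18} = 34·55 + 21·34 = 1870 + 714 = 2584.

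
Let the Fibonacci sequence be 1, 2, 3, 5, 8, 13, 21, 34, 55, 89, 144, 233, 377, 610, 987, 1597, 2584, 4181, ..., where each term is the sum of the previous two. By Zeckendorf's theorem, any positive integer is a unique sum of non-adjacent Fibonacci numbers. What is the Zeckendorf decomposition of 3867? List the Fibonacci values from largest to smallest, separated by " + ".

2584 + 987 + 233 + 55 + 8

take 2584 (≤ 3867); 3867 − 2584 = 1283
take 987 (≤ 1283); 1283 − 987 = 296
take 233 (≤ 296); 296 − 233 = 63
take 55 (≤ 63); 63 − 55 = 8
take 8 (≤ 8); 8 − 8 = 0
So 3867 = 2584 + 987 + 233 + 55 + 8, with no two terms consecutive in the sequence.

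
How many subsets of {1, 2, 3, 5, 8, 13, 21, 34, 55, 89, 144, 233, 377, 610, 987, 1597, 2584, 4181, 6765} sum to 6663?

42

Starting from the Zeckendorf form and repeatedly splitting a term F_k into F_{k−1} + F_{k−2} (when neither is already used) reaches every representation.
6663 = 4181+1597+610+233+34+8 = 4181+1597+610+233+34+5+3 = 4181+1597+610+233+21+13+8 = 4181+1597+610+144+89+34+8 = … (38 more), for 42 in all.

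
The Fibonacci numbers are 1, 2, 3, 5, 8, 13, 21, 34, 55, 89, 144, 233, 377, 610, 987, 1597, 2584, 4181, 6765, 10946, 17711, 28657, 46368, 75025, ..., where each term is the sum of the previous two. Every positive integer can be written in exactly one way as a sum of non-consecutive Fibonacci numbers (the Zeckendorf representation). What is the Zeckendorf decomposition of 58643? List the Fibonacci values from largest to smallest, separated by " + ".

46368 + 10946 + 987 + 233 + 89 + 13 + 5 + 2

58643: greatest Fibonacci not exceeding it is 46368, leaving 12275
12275: greatest Fibonacci not exceeding it is 10946, leaving 1329
1329: greatest Fibonacci not exceeding it is 987, leaving 342
342: greatest Fibonacci not exceeding it is 233, leaving 109
109: greatest Fibonacci not exceeding it is 89, leaving 20
20: greatest Fibonacci not exceeding it is 13, leaving 7
7: greatest Fibonacci not exceeding it is 5, leaving 2
2: greatest Fibonacci not exceeding it is 2, leaving 0
So 58643 = 46368 + 10946 + 987 + 233 + 89 + 13 + 5 + 2, with no two terms consecutive in the sequence.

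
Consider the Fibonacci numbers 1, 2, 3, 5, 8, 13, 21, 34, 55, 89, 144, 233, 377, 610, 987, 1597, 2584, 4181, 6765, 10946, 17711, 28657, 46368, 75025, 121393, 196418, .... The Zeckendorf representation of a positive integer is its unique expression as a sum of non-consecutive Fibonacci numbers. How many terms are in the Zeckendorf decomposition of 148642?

148642: greatest Fibonacci not exceeding it is 121393, leaving 27249
27249: greatest Fibonacci not exceeding it is 17711, leaving 9538
9538: greatest Fibonacci not exceeding it is 6765, leaving 2773
2773: greatest Fibonacci not exceeding it is 2584, leaving 189
189: greatest Fibonacci not exceeding it is 144, leaving 45
45: greatest Fibonacci not exceeding it is 34, leaving 11
11: greatest Fibonacci not exceeding it is 8, leaving 3
3: greatest Fibonacci not exceeding it is 3, leaving 0
148642 = 121393 + 17711 + 6765 + 2584 + 144 + 34 + 8 + 3, which has 8 terms.

8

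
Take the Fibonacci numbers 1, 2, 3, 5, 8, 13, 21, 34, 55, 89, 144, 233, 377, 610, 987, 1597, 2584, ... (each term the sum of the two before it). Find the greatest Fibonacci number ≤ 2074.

1597 ≤ 2074 < 2584, so the largest Fibonacci number not exceeding 2074 is 1597.

1597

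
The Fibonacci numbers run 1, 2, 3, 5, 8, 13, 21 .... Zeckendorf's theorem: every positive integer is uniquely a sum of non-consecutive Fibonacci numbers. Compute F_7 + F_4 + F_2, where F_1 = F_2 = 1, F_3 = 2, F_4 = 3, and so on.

17

F_7 + F_4 + F_2 = 13 + 3 + 1 = 17.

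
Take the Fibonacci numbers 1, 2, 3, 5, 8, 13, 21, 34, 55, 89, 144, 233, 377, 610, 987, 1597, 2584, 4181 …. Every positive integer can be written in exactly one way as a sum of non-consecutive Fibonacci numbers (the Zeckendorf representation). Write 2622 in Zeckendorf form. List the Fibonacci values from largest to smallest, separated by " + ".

2584 + 34 + 3 + 1

2622: greatest Fibonacci not exceeding it is 2584, leaving 38
38: greatest Fibonacci not exceeding it is 34, leaving 4
4: greatest Fibonacci not exceeding it is 3, leaving 1
1: greatest Fibonacci not exceeding it is 1, leaving 0
So 2622 = 2584 + 34 + 3 + 1, with no two terms consecutive in the sequence.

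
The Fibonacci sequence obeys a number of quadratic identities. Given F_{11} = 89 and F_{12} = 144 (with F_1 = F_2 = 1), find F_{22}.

17711

By the doubling identity F_{2k} = F_k(2F_{k+1} − F_k): F_{22} = 89·(2·144 − 89) = 89·199 = 17711.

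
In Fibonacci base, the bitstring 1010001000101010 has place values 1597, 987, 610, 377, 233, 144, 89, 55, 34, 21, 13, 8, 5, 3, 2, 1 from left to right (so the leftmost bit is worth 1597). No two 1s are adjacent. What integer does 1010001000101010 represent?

Summing the place values of the 1 bits: 1597 + 610 + 89 + 13 + 5 + 2 = 2316.

2316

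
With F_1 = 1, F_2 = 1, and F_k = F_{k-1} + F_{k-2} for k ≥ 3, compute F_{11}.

89

Iterating the recurrence up to F_{3} = 2 and F_{2} = 1:
F_{4} = F_{3} + F_{2} = 2 + 1 = 3
F_{5} = F_{4} + F_{3} = 3 + 2 = 5
F_{6} = F_{5} + F_{4} = 5 + 3 = 8
F_{7} = F_{6} + F_{5} = 8 + 5 = 13
F_{8} = F_{7} + F_{6} = 13 + 8 = 21
F_{9} = F_{8} + F_{7} = 21 + 13 = 34
F_{10} = F_{9} + F_{8} = 34 + 21 = 55
F_{11} = F_{10} + F_{9} = 55 + 34 = 89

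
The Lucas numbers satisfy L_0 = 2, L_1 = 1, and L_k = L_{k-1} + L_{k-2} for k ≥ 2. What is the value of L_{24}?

Iterating the recurrence up to L_{18} = 5778 and L_{17} = 3571:
L_{19} = L_{18} + L_{17} = 5778 + 3571 = 9349
L_{20} = L_{19} + L_{18} = 9349 + 5778 = 15127
L_{21} = L_{20} + L_{19} = 15127 + 9349 = 24476
L_{22} = L_{21} + L_{20} = 24476 + 15127 = 39603
L_{23} = L_{22} + L_{21} = 39603 + 24476 = 64079
L_{24} = L_{23} + L_{22} = 64079 + 39603 = 103682

103682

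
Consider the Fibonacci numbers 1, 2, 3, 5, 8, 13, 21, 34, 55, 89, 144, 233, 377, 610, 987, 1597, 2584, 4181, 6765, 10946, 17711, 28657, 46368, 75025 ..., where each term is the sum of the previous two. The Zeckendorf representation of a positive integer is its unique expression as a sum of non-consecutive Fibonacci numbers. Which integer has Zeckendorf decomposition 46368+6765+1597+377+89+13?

55209

46368+6765+1597+377+89+13 = 55209.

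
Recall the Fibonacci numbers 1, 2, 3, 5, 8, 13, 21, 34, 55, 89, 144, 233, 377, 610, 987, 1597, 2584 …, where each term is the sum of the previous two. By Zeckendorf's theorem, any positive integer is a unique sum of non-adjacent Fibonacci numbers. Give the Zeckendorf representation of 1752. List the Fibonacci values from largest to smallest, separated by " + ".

Greedily peel off the largest Fibonacci term at each step:
1752 − 1597 = 155
155 − 144 = 11
11 − 8 = 3
3 − 3 = 0
So 1752 = 1597 + 144 + 8 + 3, with no two terms consecutive in the sequence.

1597 + 144 + 8 + 3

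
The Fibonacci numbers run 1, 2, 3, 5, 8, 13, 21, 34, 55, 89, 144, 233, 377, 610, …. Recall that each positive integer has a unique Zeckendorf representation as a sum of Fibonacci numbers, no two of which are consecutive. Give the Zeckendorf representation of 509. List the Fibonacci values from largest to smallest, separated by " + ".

377 + 89 + 34 + 8 + 1

377 ≤ 509 < 610, so take 377; remainder 132
89 ≤ 132 < 144, so take 89; remainder 43
34 ≤ 43 < 55, so take 34; remainder 9
8 ≤ 9 < 13, so take 8; remainder 1
1 ≤ 1 < 2, so take 1; remainder 0
So 509 = 377 + 89 + 34 + 8 + 1, with no two terms consecutive in the sequence.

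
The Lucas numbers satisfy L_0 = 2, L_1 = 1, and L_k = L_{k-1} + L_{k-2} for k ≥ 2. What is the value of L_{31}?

3010349

Iterating the recurrence up to L_{24} = 103682 and L_{23} = 64079:
L_{25} = L_{24} + L_{23} = 103682 + 64079 = 167761
L_{26} = L_{25} + L_{24} = 167761 + 103682 = 271443
L_{27} = L_{26} + L_{25} = 271443 + 167761 = 439204
L_{28} = L_{27} + L_{26} = 439204 + 271443 = 710647
L_{29} = L_{28} + L_{27} = 710647 + 439204 = 1149851
L_{30} = L_{29} + L_{28} = 1149851 + 710647 = 1860498
L_{31} = L_{30} + L_{29} = 1860498 + 1149851 = 3010349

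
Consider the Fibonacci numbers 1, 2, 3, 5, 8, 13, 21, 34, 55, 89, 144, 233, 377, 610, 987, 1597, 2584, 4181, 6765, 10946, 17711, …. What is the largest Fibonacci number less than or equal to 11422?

10946 ≤ 11422 < 17711, so the largest Fibonacci number not exceeding 11422 is 10946.

10946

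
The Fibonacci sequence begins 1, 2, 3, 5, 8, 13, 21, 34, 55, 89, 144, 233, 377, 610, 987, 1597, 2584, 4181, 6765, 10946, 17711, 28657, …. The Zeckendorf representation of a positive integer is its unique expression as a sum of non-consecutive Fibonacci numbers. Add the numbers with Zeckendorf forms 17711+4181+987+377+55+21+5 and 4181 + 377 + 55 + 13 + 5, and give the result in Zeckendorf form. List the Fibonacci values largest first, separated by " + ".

The two numbers are 23337 and 4631, so their sum is 27968.
Greedily peel off the largest Fibonacci term at each step:
largest Fibonacci ≤ 27968 is 17711; 27968 − 17711 = 10257
largest Fibonacci ≤ 10257 is 6765; 10257 − 6765 = 3492
largest Fibonacci ≤ 3492 is 2584; 3492 − 2584 = 908
largest Fibonacci ≤ 908 is 610; 908 − 610 = 298
largest Fibonacci ≤ 298 is 233; 298 − 233 = 65
largest Fibonacci ≤ 65 is 55; 65 − 55 = 10
largest Fibonacci ≤ 10 is 8; 10 − 8 = 2
largest Fibonacci ≤ 2 is 2; 2 − 2 = 0

17711 + 6765 + 2584 + 610 + 233 + 55 + 8 + 2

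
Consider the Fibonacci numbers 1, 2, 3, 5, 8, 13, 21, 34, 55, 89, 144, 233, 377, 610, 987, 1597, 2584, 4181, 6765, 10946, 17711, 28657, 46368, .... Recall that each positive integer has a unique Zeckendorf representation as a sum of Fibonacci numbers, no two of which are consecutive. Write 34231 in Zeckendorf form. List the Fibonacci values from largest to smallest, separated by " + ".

largest Fibonacci ≤ 34231 is 28657; 34231 − 28657 = 5574
largest Fibonacci ≤ 5574 is 4181; 5574 − 4181 = 1393
largest Fibonacci ≤ 1393 is 987; 1393 − 987 = 406
largest Fibonacci ≤ 406 is 377; 406 − 377 = 29
largest Fibonacci ≤ 29 is 21; 29 − 21 = 8
largest Fibonacci ≤ 8 is 8; 8 − 8 = 0
So 34231 = 28657 + 4181 + 987 + 377 + 21 + 8, with no two terms consecutive in the sequence.

28657 + 4181 + 987 + 377 + 21 + 8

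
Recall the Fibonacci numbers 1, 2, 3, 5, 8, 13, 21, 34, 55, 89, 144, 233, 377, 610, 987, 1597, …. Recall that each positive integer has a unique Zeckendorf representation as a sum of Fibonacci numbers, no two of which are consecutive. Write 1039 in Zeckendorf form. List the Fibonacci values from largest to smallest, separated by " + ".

take 987 (≤ 1039); 1039 − 987 = 52
take 34 (≤ 52); 52 − 34 = 18
take 13 (≤ 18); 18 − 13 = 5
take 5 (≤ 5); 5 − 5 = 0
So 1039 = 987 + 34 + 13 + 5, with no two terms consecutive in the sequence.

987 + 34 + 13 + 5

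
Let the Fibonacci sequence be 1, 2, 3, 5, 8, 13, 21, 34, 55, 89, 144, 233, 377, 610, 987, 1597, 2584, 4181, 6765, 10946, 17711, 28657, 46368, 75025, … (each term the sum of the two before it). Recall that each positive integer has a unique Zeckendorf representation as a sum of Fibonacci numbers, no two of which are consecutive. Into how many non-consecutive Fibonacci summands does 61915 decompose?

Greedily peel off the largest Fibonacci term at each step:
largest Fibonacci ≤ 61915 is 46368; 61915 − 46368 = 15547
largest Fibonacci ≤ 15547 is 10946; 15547 − 10946 = 4601
largest Fibonacci ≤ 4601 is 4181; 4601 − 4181 = 420
largest Fibonacci ≤ 420 is 377; 420 − 377 = 43
largest Fibonacci ≤ 43 is 34; 43 − 34 = 9
largest Fibonacci ≤ 9 is 8; 9 − 8 = 1
largest Fibonacci ≤ 1 is 1; 1 − 1 = 0
61915 = 46368 + 10946 + 4181 + 377 + 34 + 8 + 1, which has 7 terms.

7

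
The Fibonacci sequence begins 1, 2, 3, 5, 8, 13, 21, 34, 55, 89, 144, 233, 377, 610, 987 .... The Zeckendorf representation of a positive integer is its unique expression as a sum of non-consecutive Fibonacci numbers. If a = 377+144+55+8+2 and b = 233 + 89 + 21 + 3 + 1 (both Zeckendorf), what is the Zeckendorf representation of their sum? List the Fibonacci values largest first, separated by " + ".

610 + 233 + 89 + 1

The two numbers are 586 and 347, so their sum is 933.
Repeatedly subtract the largest Fibonacci number that fits:
933: greatest Fibonacci not exceeding it is 610, leaving 323
323: greatest Fibonacci not exceeding it is 233, leaving 90
90: greatest Fibonacci not exceeding it is 89, leaving 1
1: greatest Fibonacci not exceeding it is 1, leaving 0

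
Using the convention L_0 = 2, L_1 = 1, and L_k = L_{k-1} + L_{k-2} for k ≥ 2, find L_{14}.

843

Iterating the recurrence up to L_{7} = 29 and L_{6} = 18:
L_{8} = L_{7} + L_{6} = 29 + 18 = 47
L_{9} = L_{8} + L_{7} = 47 + 29 = 76
L_{10} = L_{9} + L_{8} = 76 + 47 = 123
L_{11} = L_{10} + L_{9} = 123 + 76 = 199
L_{12} = L_{11} + L_{10} = 199 + 123 = 322
L_{13} = L_{12} + L_{11} = 322 + 199 = 521
L_{14} = L_{13} + L_{12} = 521 + 322 = 843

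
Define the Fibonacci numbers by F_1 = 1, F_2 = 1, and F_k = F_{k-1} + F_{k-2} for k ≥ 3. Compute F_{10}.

55

Iterating the recurrence up to F_{6} = 8 and F_{5} = 5:
F_{7} = F_{6} + F_{5} = 8 + 5 = 13
F_{8} = F_{7} + F_{6} = 13 + 8 = 21
F_{9} = F_{8} + F_{7} = 21 + 13 = 34
F_{10} = F_{9} + F_{8} = 34 + 21 = 55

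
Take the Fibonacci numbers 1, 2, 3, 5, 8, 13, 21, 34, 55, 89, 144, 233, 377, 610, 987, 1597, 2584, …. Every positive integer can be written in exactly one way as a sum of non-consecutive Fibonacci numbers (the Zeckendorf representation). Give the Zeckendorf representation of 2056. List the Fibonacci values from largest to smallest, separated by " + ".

1597 + 377 + 55 + 21 + 5 + 1

largest Fibonacci ≤ 2056 is 1597; 2056 − 1597 = 459
largest Fibonacci ≤ 459 is 377; 459 − 377 = 82
largest Fibonacci ≤ 82 is 55; 82 − 55 = 27
largest Fibonacci ≤ 27 is 21; 27 − 21 = 6
largest Fibonacci ≤ 6 is 5; 6 − 5 = 1
largest Fibonacci ≤ 1 is 1; 1 − 1 = 0
So 2056 = 1597 + 377 + 55 + 21 + 5 + 1, with no two terms consecutive in the sequence.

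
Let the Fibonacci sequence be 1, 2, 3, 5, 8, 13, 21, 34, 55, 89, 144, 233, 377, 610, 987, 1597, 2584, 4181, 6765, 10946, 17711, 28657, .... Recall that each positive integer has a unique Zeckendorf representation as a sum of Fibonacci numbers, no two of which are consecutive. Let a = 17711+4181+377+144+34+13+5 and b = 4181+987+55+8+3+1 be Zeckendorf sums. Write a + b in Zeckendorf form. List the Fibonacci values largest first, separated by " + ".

The two numbers are 22465 and 5235, so their sum is 27700.
largest Fibonacci ≤ 27700 is 17711; 27700 − 17711 = 9989
largest Fibonacci ≤ 9989 is 6765; 9989 − 6765 = 3224
largest Fibonacci ≤ 3224 is 2584; 3224 − 2584 = 640
largest Fibonacci ≤ 640 is 610; 640 − 610 = 30
largest Fibonacci ≤ 30 is 21; 30 − 21 = 9
largest Fibonacci ≤ 9 is 8; 9 − 8 = 1
largest Fibonacci ≤ 1 is 1; 1 − 1 = 0

17711 + 6765 + 2584 + 610 + 21 + 8 + 1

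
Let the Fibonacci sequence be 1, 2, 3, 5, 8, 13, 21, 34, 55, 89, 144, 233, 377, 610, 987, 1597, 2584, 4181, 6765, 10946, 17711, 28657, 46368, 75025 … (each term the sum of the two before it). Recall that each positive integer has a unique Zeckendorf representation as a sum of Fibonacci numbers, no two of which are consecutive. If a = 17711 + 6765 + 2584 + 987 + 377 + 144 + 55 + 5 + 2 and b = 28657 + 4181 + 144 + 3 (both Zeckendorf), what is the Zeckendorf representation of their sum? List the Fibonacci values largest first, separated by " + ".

The two numbers are 28630 and 32985, so their sum is 61615.
61615: greatest Fibonacci not exceeding it is 46368, leaving 15247
15247: greatest Fibonacci not exceeding it is 10946, leaving 4301
4301: greatest Fibonacci not exceeding it is 4181, leaving 120
120: greatest Fibonacci not exceeding it is 89, leaving 31
31: greatest Fibonacci not exceeding it is 21, leaving 10
10: greatest Fibonacci not exceeding it is 8, leaving 2
2: greatest Fibonacci not exceeding it is 2, leaving 0

46368 + 10946 + 4181 + 89 + 21 + 8 + 2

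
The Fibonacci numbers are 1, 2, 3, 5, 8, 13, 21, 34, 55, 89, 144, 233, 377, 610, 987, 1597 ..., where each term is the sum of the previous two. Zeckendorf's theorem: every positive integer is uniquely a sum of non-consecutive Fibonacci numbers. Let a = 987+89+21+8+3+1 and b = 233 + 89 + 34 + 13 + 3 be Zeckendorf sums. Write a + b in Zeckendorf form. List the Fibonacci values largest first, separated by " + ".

The two numbers are 1109 and 372, so their sum is 1481.
1481 − 987 = 494
494 − 377 = 117
117 − 89 = 28
28 − 21 = 7
7 − 5 = 2
2 − 2 = 0

987 + 377 + 89 + 21 + 5 + 2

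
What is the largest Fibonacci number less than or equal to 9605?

6765 ≤ 9605 < 10946, so the largest Fibonacci number not exceeding 9605 is 6765.

6765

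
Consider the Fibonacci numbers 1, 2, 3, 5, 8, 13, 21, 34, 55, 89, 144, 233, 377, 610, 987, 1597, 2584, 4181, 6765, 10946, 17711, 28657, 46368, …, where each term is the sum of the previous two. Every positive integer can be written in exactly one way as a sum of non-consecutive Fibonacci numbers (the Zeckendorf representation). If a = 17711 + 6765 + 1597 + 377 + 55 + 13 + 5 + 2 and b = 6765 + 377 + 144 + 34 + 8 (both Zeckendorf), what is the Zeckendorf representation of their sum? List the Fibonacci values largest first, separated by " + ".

28657 + 4181 + 987 + 21 + 5 + 2

The two numbers are 26525 and 7328, so their sum is 33853.
largest Fibonacci ≤ 33853 is 28657; 33853 − 28657 = 5196
largest Fibonacci ≤ 5196 is 4181; 5196 − 4181 = 1015
largest Fibonacci ≤ 1015 is 987; 1015 − 987 = 28
largest Fibonacci ≤ 28 is 21; 28 − 21 = 7
largest Fibonacci ≤ 7 is 5; 7 − 5 = 2
largest Fibonacci ≤ 2 is 2; 2 − 2 = 0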